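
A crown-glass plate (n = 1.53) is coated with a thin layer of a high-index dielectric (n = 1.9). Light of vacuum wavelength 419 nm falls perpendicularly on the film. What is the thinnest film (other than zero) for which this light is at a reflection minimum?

110 nm

At the upper boundary (n = 1.0 to n = 1.9) the reflected ray undergoes a half-wave phase shift.
Ray reflecting at the bottom interface goes from n = 1.9 toward n = 1.53: no phase shift.
Net: one phase inversion between the two reflected rays.
With one net inversion, destructive interference in reflection requires 2 n t = m λ.
Minimum nonzero at m = 1: t = λ / (2 n) = 419 / (2 × 1.9) = 110 nm.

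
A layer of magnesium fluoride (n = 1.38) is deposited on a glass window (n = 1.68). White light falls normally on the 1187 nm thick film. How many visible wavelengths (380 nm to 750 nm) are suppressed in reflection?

At the upper boundary (n = 1.0 to n = 1.38) the reflected ray undergoes a half-wave phase shift.
At the lower boundary (n = 1.38 to n = 1.68) the reflected ray undergoes a half-wave phase shift.
Zero or two π shifts → no net half-wave offset.
With no net inversion, destructive interference in reflection requires 2 n t = (m + ½) λ.
λ = 2 n t / (m + ½) = 3276 / (m + ½) nm.
m=3: 936 nm (IR); m=4: 728 nm (visible); m=5: 596 nm (visible); m=6: 504 nm (visible); m=7: 437 nm (visible); m=8: 385 nm (visible); m=9: 345 nm (UV).

5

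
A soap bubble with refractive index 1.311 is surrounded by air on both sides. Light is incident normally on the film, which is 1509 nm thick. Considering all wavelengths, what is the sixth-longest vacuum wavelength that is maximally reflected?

At the upper boundary (n = 1.0 to n = 1.311) the reflected ray undergoes a half-wave phase shift.
Ray reflecting at the bottom interface goes from n = 1.311 toward n = 1.0: no phase shift.
Exactly one π shift → a net half-wave offset.
So the condition for constructive reflection is 2 n t = (m + ½) λ.
λ = 2 n t / (m + ½). The sixth-longest wavelength is m = 5: λ = 2 × 1.311 × 1509 / 5.50 = 719 nm.

719 nm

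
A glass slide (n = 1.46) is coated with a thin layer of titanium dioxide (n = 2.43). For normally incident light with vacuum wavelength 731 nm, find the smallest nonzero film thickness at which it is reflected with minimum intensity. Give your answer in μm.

At the upper boundary (n = 1.0 to n = 2.43) the reflected ray undergoes a half-wave phase shift.
At the lower boundary (n = 2.43 to n = 1.46) the reflected ray undergoes no phase shift.
Exactly one π shift → a net half-wave offset.
So the condition for destructive reflection is 2 n t = m λ.
Minimum nonzero at m = 1: t = λ / (2 n) = 731 / (2 × 2.43) = 150 nm.

0.150 μm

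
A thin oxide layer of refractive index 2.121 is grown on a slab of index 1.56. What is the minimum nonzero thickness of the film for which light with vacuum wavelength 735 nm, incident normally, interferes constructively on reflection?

Top surface (1.0 → 2.121): reflection off a higher-index medium gives a half-wave phase shift.
At the lower boundary (n = 2.121 to n = 1.56) the reflected ray undergoes no phase shift.
Exactly one π shift → a net half-wave offset.
For maximum reflection here: 2 n t = (m + ½) λ.
Minimum at m = 0: t = λ / (4 n) = 735 / (4 × 2.121) = 86.6 nm.

86.6 nm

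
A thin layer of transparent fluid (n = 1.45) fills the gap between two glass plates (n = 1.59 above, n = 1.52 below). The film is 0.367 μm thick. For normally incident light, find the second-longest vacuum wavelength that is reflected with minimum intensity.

Ray reflecting at the top interface goes from n = 1.59 toward n = 1.45: no phase shift.
At the lower boundary (n = 1.45 to n = 1.52) the reflected ray undergoes a half-wave phase shift.
The two reflections differ by half a wavelength.
For dark reflection here: 2 n t = m λ.
λ = 2 n t / m. The second-longest wavelength is m = 2: λ = 2 × 1.45 × 367 / 2.00 = 532 nm.

532 nm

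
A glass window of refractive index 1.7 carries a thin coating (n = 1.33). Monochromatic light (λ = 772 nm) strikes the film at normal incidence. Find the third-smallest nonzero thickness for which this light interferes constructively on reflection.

871 nm

Top surface (1.0 → 1.33): reflection off a higher-index medium gives a half-wave phase shift.
Bottom surface (1.33 → 1.7): reflection off a higher-index medium gives a half-wave phase shift.
Zero or two π shifts → no net half-wave offset.
For bright reflection here: 2 n t = m λ.
The third-smallest nonzero thickness corresponds to m = 3: t = m λ / (2 n) = 3.00 × 772 / (2 × 1.33) = 871 nm.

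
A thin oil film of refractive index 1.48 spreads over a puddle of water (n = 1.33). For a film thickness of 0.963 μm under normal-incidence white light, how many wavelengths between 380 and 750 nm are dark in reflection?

4

Top surface (1.0 → 1.48): reflection off a higher-index medium gives a half-wave phase shift.
Ray reflecting at the bottom interface goes from n = 1.48 toward n = 1.33: no phase shift.
Exactly one π shift → a net half-wave offset.
For weak reflection here: 2 n t = m λ.
λ = 2 n t / m = 2850 / m nm.
m=3: 950 nm (IR); m=4: 713 nm (visible); m=5: 570 nm (visible); m=6: 475 nm (visible); m=7: 407 nm (visible); m=8: 356 nm (UV).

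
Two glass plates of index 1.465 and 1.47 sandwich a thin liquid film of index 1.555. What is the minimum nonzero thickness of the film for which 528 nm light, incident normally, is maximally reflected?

84.9 nm

At the upper boundary (n = 1.465 to n = 1.555) the reflected ray undergoes a half-wave phase shift.
Bottom surface (1.555 → 1.47): reflection off a lower-index medium gives no phase shift.
The two reflections differ by half a wavelength.
For maximum reflection here: 2 n t = (m + ½) λ.
Minimum at m = 0: t = λ / (4 n) = 528 / (4 × 1.555) = 84.9 nm.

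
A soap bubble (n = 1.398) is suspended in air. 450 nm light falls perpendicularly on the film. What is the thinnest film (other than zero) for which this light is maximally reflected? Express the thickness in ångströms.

805 Å

Ray reflecting at the top interface goes from n = 1.0 toward n = 1.398: a half-wave phase shift.
At the lower boundary (n = 1.398 to n = 1.0) the reflected ray undergoes no phase shift.
Net: one phase inversion between the two reflected rays.
So the condition for constructive reflection is 2 n t = (m + ½) λ.
Minimum at m = 0: t = λ / (4 n) = 450 / (4 × 1.398) = 80.5 nm.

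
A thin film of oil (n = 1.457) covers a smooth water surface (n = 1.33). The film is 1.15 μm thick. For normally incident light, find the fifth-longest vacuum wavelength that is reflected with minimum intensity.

670 nm

Ray reflecting at the top interface goes from n = 1.0 toward n = 1.457: a half-wave phase shift.
At the lower boundary (n = 1.457 to n = 1.33) the reflected ray undergoes no phase shift.
Net: one phase inversion between the two reflected rays.
For minimum reflection here: 2 n t = m λ.
λ = 2 n t / m. The fifth-longest wavelength is m = 5: λ = 2 × 1.457 × 1150 / 5.00 = 670 nm.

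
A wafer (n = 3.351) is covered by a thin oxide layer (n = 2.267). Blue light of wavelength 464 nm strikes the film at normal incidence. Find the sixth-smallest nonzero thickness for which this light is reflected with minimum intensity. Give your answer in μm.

At the upper boundary (n = 1.0 to n = 2.267) the reflected ray undergoes a half-wave phase shift.
Ray reflecting at the bottom interface goes from n = 2.267 toward n = 3.351: a half-wave phase shift.
Zero or two π shifts → no net half-wave offset.
For minimum reflection here: 2 n t = (m + ½) λ.
The sixth-smallest nonzero thickness corresponds to m = 5: t = (m + ½) λ / (2 n) = 5.50 × 464 / (2 × 2.267) = 563 nm.

0.563 μm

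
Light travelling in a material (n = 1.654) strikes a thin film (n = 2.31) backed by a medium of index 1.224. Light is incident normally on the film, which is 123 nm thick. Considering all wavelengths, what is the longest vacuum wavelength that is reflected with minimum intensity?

568 nm

At the upper boundary (n = 1.654 to n = 2.31) the reflected ray undergoes a half-wave phase shift.
Ray reflecting at the bottom interface goes from n = 2.31 toward n = 1.224: no phase shift.
The two reflections differ by half a wavelength.
With one net inversion, destructive interference in reflection requires 2 n t = m λ.
λ = 2 n t / m. The longest wavelength is m = 1: λ = 2 × 2.31 × 123 / 1.00 = 568 nm.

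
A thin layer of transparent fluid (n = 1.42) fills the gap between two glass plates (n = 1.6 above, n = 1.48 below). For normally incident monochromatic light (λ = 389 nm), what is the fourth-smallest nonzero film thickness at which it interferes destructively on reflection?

548 nm

At the upper boundary (n = 1.6 to n = 1.42) the reflected ray undergoes no phase shift.
Bottom surface (1.42 → 1.48): reflection off a higher-index medium gives a half-wave phase shift.
Net: one phase inversion between the two reflected rays.
With one net inversion, destructive interference in reflection requires 2 n t = m λ.
The fourth-smallest nonzero thickness corresponds to m = 4: t = m λ / (2 n) = 4.00 × 389 / (2 × 1.42) = 548 nm.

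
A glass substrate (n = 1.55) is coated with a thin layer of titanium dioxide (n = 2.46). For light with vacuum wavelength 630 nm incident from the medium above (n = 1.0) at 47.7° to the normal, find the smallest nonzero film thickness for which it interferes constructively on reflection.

Top surface (1.0 → 2.46): reflection off a higher-index medium gives a half-wave phase shift.
Ray reflecting at the bottom interface goes from n = 2.46 toward n = 1.55: no phase shift.
Net: one phase inversion between the two reflected rays.
With one net inversion, constructive interference in reflection requires 2 n t cos θ_r = (m + ½) λ.
Snell's law: 1.0 sin 47.7° = 2.46 sin θ_r → sin θ_r = 0.301, cos θ_r = 0.954.
Minimum at m = 0: t = λ / (4 n cos θ_r) = 630 / (4 × 2.46 × 0.954) = 67.1 nm.

67.1 nm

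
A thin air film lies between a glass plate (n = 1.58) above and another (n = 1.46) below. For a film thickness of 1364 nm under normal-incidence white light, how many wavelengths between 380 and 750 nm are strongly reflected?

At the upper boundary (n = 1.58 to n = 1.0) the reflected ray undergoes no phase shift.
Bottom surface (1.0 → 1.46): reflection off a higher-index medium gives a half-wave phase shift.
The two reflections differ by half a wavelength.
So the condition for constructive reflection is 2 n t = (m + ½) λ.
λ = 2 n t / (m + ½) = 2728 / (m + ½) nm.
m=3: 779 nm (IR); m=4: 606 nm (visible); m=5: 496 nm (visible); m=6: 420 nm (visible); m=7: 364 nm (UV).

3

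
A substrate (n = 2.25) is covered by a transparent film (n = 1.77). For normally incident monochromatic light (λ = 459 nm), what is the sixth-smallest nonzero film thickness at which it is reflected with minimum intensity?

At the upper boundary (n = 1.0 to n = 1.77) the reflected ray undergoes a half-wave phase shift.
Bottom surface (1.77 → 2.25): reflection off a higher-index medium gives a half-wave phase shift.
Zero or two π shifts → no net half-wave offset.
For weak reflection here: 2 n t = (m + ½) λ.
The sixth-smallest nonzero thickness corresponds to m = 5: t = (m + ½) λ / (2 n) = 5.50 × 459 / (2 × 1.77) = 713 nm.

713 nm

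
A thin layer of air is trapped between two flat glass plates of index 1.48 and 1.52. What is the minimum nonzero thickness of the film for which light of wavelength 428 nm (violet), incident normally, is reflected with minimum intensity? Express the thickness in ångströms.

Top surface (1.48 → 1.0): reflection off a lower-index medium gives no phase shift.
At the lower boundary (n = 1.0 to n = 1.52) the reflected ray undergoes a half-wave phase shift.
Exactly one π shift → a net half-wave offset.
With one net inversion, destructive interference in reflection requires 2 n t = m λ.
Minimum nonzero at m = 1: t = λ / (2 n) = 428 / (2 × 1.0) = 214 nm.

2140 Å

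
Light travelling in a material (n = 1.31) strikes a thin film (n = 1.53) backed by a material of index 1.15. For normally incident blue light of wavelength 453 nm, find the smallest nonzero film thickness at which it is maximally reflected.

74.0 nm

Ray reflecting at the top interface goes from n = 1.31 toward n = 1.53: a half-wave phase shift.
Ray reflecting at the bottom interface goes from n = 1.53 toward n = 1.15: no phase shift.
Net: one phase inversion between the two reflected rays.
For maximum reflection here: 2 n t = (m + ½) λ.
Minimum at m = 0: t = λ / (4 n) = 453 / (4 × 1.53) = 74.0 nm.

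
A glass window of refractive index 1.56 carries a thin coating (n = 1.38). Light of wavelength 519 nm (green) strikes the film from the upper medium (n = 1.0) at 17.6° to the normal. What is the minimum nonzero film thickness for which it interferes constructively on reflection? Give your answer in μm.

0.193 μm

Top surface (1.0 → 1.38): reflection off a higher-index medium gives a half-wave phase shift.
At the lower boundary (n = 1.38 to n = 1.56) the reflected ray undergoes a half-wave phase shift.
Zero or two π shifts → no net half-wave offset.
So the condition for constructive reflection is 2 n t cos θ_r = m λ.
Snell's law: 1.0 sin 17.6° = 1.38 sin θ_r → sin θ_r = 0.219, cos θ_r = 0.976.
Minimum nonzero at m = 1: t = λ / (2 n cos θ_r) = 519 / (2 × 1.38 × 0.976) = 193 nm.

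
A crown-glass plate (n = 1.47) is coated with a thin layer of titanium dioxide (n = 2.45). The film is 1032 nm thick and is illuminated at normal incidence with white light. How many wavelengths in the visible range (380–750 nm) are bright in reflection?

Ray reflecting at the top interface goes from n = 1.0 toward n = 2.45: a half-wave phase shift.
Ray reflecting at the bottom interface goes from n = 2.45 toward n = 1.47: no phase shift.
Net: one phase inversion between the two reflected rays.
So the condition for constructive reflection is 2 n t = (m + ½) λ.
λ = 2 n t / (m + ½) = 5057 / (m + ½) nm.
m=6: 778 nm (IR); m=7: 674 nm (visible); m=8: 595 nm (visible); m=9: 532 nm (visible); m=10: 482 nm (visible); m=11: 440 nm (visible); m=12: 405 nm (visible); m=13: 375 nm (UV).

6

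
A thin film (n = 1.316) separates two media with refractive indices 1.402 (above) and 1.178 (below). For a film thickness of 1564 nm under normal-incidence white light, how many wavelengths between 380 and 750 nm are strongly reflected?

5

Ray reflecting at the top interface goes from n = 1.402 toward n = 1.316: no phase shift.
At the lower boundary (n = 1.316 to n = 1.178) the reflected ray undergoes no phase shift.
Zero or two π shifts → no net half-wave offset.
For maximum reflection here: 2 n t = m λ.
λ = 2 n t / m = 4116 / m nm.
m=5: 823 nm (IR); m=6: 686 nm (visible); m=7: 588 nm (visible); m=8: 515 nm (visible); m=9: 457 nm (visible); m=10: 412 nm (visible); m=11: 374 nm (UV).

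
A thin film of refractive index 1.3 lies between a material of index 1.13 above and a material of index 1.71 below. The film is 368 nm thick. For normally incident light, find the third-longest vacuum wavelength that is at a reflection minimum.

Ray reflecting at the top interface goes from n = 1.13 toward n = 1.3: a half-wave phase shift.
At the lower boundary (n = 1.3 to n = 1.71) the reflected ray undergoes a half-wave phase shift.
Net: no relative phase inversion (both shifts match).
For dark reflection here: 2 n t = (m + ½) λ.
λ = 2 n t / (m + ½). The third-longest wavelength is m = 2: λ = 2 × 1.3 × 368 / 2.50 = 383 nm.

383 nm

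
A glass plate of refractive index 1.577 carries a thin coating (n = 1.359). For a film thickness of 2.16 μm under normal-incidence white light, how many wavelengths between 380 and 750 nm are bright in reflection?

At the upper boundary (n = 1.0 to n = 1.359) the reflected ray undergoes a half-wave phase shift.
Ray reflecting at the bottom interface goes from n = 1.359 toward n = 1.577: a half-wave phase shift.
Net: no relative phase inversion (both shifts match).
With no net inversion, constructive interference in reflection requires 2 n t = m λ.
λ = 2 n t / m = 5871 / m nm.
m=7: 839 nm (IR); m=8: 734 nm (visible); m=9: 652 nm (visible); m=10: 587 nm (visible); m=11: 534 nm (visible); m=12: 489 nm (visible); m=13: 452 nm (visible); m=14: 419 nm (visible); m=15: 391 nm (visible); m=16: 367 nm (UV).

8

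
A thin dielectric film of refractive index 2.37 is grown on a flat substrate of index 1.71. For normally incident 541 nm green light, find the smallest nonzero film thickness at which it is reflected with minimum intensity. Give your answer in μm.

0.114 μm

At the upper boundary (n = 1.0 to n = 2.37) the reflected ray undergoes a half-wave phase shift.
At the lower boundary (n = 2.37 to n = 1.71) the reflected ray undergoes no phase shift.
Net: one phase inversion between the two reflected rays.
So the condition for destructive reflection is 2 n t = m λ.
Minimum nonzero at m = 1: t = λ / (2 n) = 541 / (2 × 2.37) = 114 nm.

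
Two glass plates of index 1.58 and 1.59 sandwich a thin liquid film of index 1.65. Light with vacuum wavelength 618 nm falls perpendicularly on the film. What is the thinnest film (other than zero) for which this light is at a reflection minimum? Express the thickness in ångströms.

1873 Å

Ray reflecting at the top interface goes from n = 1.58 toward n = 1.65: a half-wave phase shift.
Ray reflecting at the bottom interface goes from n = 1.65 toward n = 1.59: no phase shift.
Exactly one π shift → a net half-wave offset.
For weak reflection here: 2 n t = m λ.
Minimum nonzero at m = 1: t = λ / (2 n) = 618 / (2 × 1.65) = 187 nm.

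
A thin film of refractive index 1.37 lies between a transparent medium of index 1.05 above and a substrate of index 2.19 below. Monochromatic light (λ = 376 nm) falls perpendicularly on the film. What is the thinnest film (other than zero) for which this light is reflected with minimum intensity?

Top surface (1.05 → 1.37): reflection off a higher-index medium gives a half-wave phase shift.
At the lower boundary (n = 1.37 to n = 2.19) the reflected ray undergoes a half-wave phase shift.
Zero or two π shifts → no net half-wave offset.
So the condition for destructive reflection is 2 n t = (m + ½) λ.
Minimum at m = 0: t = λ / (4 n) = 376 / (4 × 1.37) = 68.6 nm.

68.6 nm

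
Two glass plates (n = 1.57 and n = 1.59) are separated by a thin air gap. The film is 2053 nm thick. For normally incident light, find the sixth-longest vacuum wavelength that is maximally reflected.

747 nm

At the upper boundary (n = 1.57 to n = 1.0) the reflected ray undergoes no phase shift.
Ray reflecting at the bottom interface goes from n = 1.0 toward n = 1.59: a half-wave phase shift.
Net: one phase inversion between the two reflected rays.
With one net inversion, constructive interference in reflection requires 2 n t = (m + ½) λ.
λ = 2 n t / (m + ½). The sixth-longest wavelength is m = 5: λ = 2 × 1.0 × 2053 / 5.50 = 747 nm.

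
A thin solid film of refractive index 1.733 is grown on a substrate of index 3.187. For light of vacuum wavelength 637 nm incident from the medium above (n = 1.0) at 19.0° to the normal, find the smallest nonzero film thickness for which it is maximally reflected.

187 nm

At the upper boundary (n = 1.0 to n = 1.733) the reflected ray undergoes a half-wave phase shift.
At the lower boundary (n = 1.733 to n = 3.187) the reflected ray undergoes a half-wave phase shift.
The two reflections carry the same phase change, so no net offset.
So the condition for constructive reflection is 2 n t cos θ_r = m λ.
Snell's law: 1.0 sin 19.0° = 1.733 sin θ_r → sin θ_r = 0.188, cos θ_r = 0.982.
Minimum nonzero at m = 1: t = λ / (2 n cos θ_r) = 637 / (2 × 1.733 × 0.982) = 187 nm.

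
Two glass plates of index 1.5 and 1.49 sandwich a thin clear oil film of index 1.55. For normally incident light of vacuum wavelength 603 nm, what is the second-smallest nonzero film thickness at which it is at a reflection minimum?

Ray reflecting at the top interface goes from n = 1.5 toward n = 1.55: a half-wave phase shift.
Ray reflecting at the bottom interface goes from n = 1.55 toward n = 1.49: no phase shift.
Exactly one π shift → a net half-wave offset.
So the condition for destructive reflection is 2 n t = m λ.
The second-smallest nonzero thickness corresponds to m = 2: t = m λ / (2 n) = 2.00 × 603 / (2 × 1.55) = 389 nm.

389 nm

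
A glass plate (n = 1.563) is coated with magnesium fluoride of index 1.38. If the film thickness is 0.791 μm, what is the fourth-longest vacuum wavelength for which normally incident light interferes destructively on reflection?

Top surface (1.0 → 1.38): reflection off a higher-index medium gives a half-wave phase shift.
Bottom surface (1.38 → 1.563): reflection off a higher-index medium gives a half-wave phase shift.
Zero or two π shifts → no net half-wave offset.
So the condition for destructive reflection is 2 n t = (m + ½) λ.
λ = 2 n t / (m + ½). The fourth-longest wavelength is m = 3: λ = 2 × 1.38 × 791 / 3.50 = 624 nm.

624 nm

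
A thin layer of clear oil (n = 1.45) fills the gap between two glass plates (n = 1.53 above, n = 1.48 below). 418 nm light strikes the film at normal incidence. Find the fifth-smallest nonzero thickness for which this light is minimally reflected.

Ray reflecting at the top interface goes from n = 1.53 toward n = 1.45: no phase shift.
Bottom surface (1.45 → 1.48): reflection off a higher-index medium gives a half-wave phase shift.
The two reflections differ by half a wavelength.
For weak reflection here: 2 n t = m λ.
The fifth-smallest nonzero thickness corresponds to m = 5: t = m λ / (2 n) = 5.00 × 418 / (2 × 1.45) = 721 nm.

721 nm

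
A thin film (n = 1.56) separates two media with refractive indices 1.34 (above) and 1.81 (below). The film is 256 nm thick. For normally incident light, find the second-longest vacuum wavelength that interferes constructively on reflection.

Ray reflecting at the top interface goes from n = 1.34 toward n = 1.56: a half-wave phase shift.
Bottom surface (1.56 → 1.81): reflection off a higher-index medium gives a half-wave phase shift.
Net: no relative phase inversion (both shifts match).
For bright reflection here: 2 n t = m λ.
λ = 2 n t / m. The second-longest wavelength is m = 2: λ = 2 × 1.56 × 256 / 2.00 = 399 nm.

399 nm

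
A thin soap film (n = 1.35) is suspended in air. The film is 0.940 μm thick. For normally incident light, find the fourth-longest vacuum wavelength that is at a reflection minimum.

635 nm

Top surface (1.0 → 1.35): reflection off a higher-index medium gives a half-wave phase shift.
Bottom surface (1.35 → 1.0): reflection off a lower-index medium gives no phase shift.
The two reflections differ by half a wavelength.
For dark reflection here: 2 n t = m λ.
λ = 2 n t / m. The fourth-longest wavelength is m = 4: λ = 2 × 1.35 × 940 / 4.00 = 635 nm.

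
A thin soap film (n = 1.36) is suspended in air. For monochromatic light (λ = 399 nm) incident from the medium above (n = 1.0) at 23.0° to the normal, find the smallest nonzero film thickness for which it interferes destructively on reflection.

Ray reflecting at the top interface goes from n = 1.0 toward n = 1.36: a half-wave phase shift.
At the lower boundary (n = 1.36 to n = 1.0) the reflected ray undergoes no phase shift.
The two reflections differ by half a wavelength.
So the condition for destructive reflection is 2 n t cos θ_r = m λ.
Snell's law: 1.0 sin 23.0° = 1.36 sin θ_r → sin θ_r = 0.287, cos θ_r = 0.958.
Minimum nonzero at m = 1: t = λ / (2 n cos θ_r) = 399 / (2 × 1.36 × 0.958) = 153 nm.

153 nm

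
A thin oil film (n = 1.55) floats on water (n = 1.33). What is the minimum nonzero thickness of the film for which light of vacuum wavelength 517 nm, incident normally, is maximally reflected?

83.4 nm

At the upper boundary (n = 1.0 to n = 1.55) the reflected ray undergoes a half-wave phase shift.
Ray reflecting at the bottom interface goes from n = 1.55 toward n = 1.33: no phase shift.
The two reflections differ by half a wavelength.
For bright reflection here: 2 n t = (m + ½) λ.
Minimum at m = 0: t = λ / (4 n) = 517 / (4 × 1.55) = 83.4 nm.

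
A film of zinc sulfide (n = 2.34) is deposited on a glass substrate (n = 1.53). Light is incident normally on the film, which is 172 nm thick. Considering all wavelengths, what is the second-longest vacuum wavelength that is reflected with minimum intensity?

Ray reflecting at the top interface goes from n = 1.0 toward n = 2.34: a half-wave phase shift.
At the lower boundary (n = 2.34 to n = 1.53) the reflected ray undergoes no phase shift.
Net: one phase inversion between the two reflected rays.
With one net inversion, destructive interference in reflection requires 2 n t = m λ.
λ = 2 n t / m. The second-longest wavelength is m = 2: λ = 2 × 2.34 × 172 / 2.00 = 402 nm.

402 nm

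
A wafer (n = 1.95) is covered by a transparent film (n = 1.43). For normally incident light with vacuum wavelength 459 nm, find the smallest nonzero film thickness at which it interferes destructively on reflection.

80.2 nm

Ray reflecting at the top interface goes from n = 1.0 toward n = 1.43: a half-wave phase shift.
Bottom surface (1.43 → 1.95): reflection off a higher-index medium gives a half-wave phase shift.
Net: no relative phase inversion (both shifts match).
So the condition for destructive reflection is 2 n t = (m + ½) λ.
Minimum at m = 0: t = λ / (4 n) = 459 / (4 × 1.43) = 80.2 nm.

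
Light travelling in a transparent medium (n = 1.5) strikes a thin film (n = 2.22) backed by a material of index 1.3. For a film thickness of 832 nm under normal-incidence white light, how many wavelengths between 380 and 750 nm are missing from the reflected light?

Ray reflecting at the top interface goes from n = 1.5 toward n = 2.22: a half-wave phase shift.
Ray reflecting at the bottom interface goes from n = 2.22 toward n = 1.3: no phase shift.
The two reflections differ by half a wavelength.
For weak reflection here: 2 n t = m λ.
λ = 2 n t / m = 3694 / m nm.
m=4: 924 nm (IR); m=5: 739 nm (visible); m=6: 616 nm (visible); m=7: 528 nm (visible); m=8: 462 nm (visible); m=9: 410 nm (visible); m=10: 369 nm (UV).

5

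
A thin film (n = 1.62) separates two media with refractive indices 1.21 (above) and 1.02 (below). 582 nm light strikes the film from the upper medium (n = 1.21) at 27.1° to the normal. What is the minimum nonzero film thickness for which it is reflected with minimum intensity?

At the upper boundary (n = 1.21 to n = 1.62) the reflected ray undergoes a half-wave phase shift.
Ray reflecting at the bottom interface goes from n = 1.62 toward n = 1.02: no phase shift.
Net: one phase inversion between the two reflected rays.
For dark reflection here: 2 n t cos θ_r = m λ.
Snell's law: 1.21 sin 27.1° = 1.62 sin θ_r → sin θ_r = 0.340, cos θ_r = 0.940.
Minimum nonzero at m = 1: t = λ / (2 n cos θ_r) = 582 / (2 × 1.62 × 0.940) = 191 nm.

191 nm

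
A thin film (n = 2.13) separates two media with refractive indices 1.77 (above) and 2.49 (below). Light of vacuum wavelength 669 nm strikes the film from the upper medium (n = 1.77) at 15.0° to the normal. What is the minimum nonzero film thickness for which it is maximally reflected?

Top surface (1.77 → 2.13): reflection off a higher-index medium gives a half-wave phase shift.
At the lower boundary (n = 2.13 to n = 2.49) the reflected ray undergoes a half-wave phase shift.
Net: no relative phase inversion (both shifts match).
With no net inversion, constructive interference in reflection requires 2 n t cos θ_r = m λ.
Snell's law: 1.77 sin 15.0° = 2.13 sin θ_r → sin θ_r = 0.215, cos θ_r = 0.977.
Minimum nonzero at m = 1: t = λ / (2 n cos θ_r) = 669 / (2 × 2.13 × 0.977) = 161 nm.

161 nm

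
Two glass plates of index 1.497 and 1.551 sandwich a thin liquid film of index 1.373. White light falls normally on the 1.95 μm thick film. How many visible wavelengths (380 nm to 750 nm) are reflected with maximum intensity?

7

At the upper boundary (n = 1.497 to n = 1.373) the reflected ray undergoes no phase shift.
At the lower boundary (n = 1.373 to n = 1.551) the reflected ray undergoes a half-wave phase shift.
Net: one phase inversion between the two reflected rays.
For strong reflection here: 2 n t = (m + ½) λ.
λ = 2 n t / (m + ½) = 5355 / (m + ½) nm.
m=6: 824 nm (IR); m=7: 714 nm (visible); m=8: 630 nm (visible); m=9: 564 nm (visible); m=10: 510 nm (visible); m=11: 466 nm (visible); m=12: 428 nm (visible); m=13: 397 nm (visible); m=14: 369 nm (UV).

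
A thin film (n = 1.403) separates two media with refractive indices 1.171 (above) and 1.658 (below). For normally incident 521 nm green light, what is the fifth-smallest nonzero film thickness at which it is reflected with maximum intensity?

At the upper boundary (n = 1.171 to n = 1.403) the reflected ray undergoes a half-wave phase shift.
At the lower boundary (n = 1.403 to n = 1.658) the reflected ray undergoes a half-wave phase shift.
The two reflections carry the same phase change, so no net offset.
For strong reflection here: 2 n t = m λ.
The fifth-smallest nonzero thickness corresponds to m = 5: t = m λ / (2 n) = 5.00 × 521 / (2 × 1.403) = 928 nm.

928 nm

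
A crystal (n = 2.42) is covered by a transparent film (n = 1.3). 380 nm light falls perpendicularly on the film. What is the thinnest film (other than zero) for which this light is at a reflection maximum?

146 nm

At the upper boundary (n = 1.0 to n = 1.3) the reflected ray undergoes a half-wave phase shift.
At the lower boundary (n = 1.3 to n = 2.42) the reflected ray undergoes a half-wave phase shift.
The two reflections carry the same phase change, so no net offset.
For bright reflection here: 2 n t = m λ.
Minimum nonzero at m = 1: t = λ / (2 n) = 380 / (2 × 1.3) = 146 nm.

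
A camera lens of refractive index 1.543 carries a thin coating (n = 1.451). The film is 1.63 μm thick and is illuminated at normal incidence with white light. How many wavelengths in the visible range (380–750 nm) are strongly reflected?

Top surface (1.0 → 1.451): reflection off a higher-index medium gives a half-wave phase shift.
Bottom surface (1.451 → 1.543): reflection off a higher-index medium gives a half-wave phase shift.
Net: no relative phase inversion (both shifts match).
So the condition for constructive reflection is 2 n t = m λ.
λ = 2 n t / m = 4730 / m nm.
m=6: 788 nm (IR); m=7: 676 nm (visible); m=8: 591 nm (visible); m=9: 526 nm (visible); m=10: 473 nm (visible); m=11: 430 nm (visible); m=12: 394 nm (visible); m=13: 364 nm (UV).

6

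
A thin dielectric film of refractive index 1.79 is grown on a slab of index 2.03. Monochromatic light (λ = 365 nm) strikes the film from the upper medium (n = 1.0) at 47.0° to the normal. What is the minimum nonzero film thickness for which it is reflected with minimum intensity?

At the upper boundary (n = 1.0 to n = 1.79) the reflected ray undergoes a half-wave phase shift.
Bottom surface (1.79 → 2.03): reflection off a higher-index medium gives a half-wave phase shift.
Net: no relative phase inversion (both shifts match).
With no net inversion, destructive interference in reflection requires 2 n t cos θ_r = (m + ½) λ.
Snell's law: 1.0 sin 47.0° = 1.79 sin θ_r → sin θ_r = 0.409, cos θ_r = 0.913.
Minimum at m = 0: t = λ / (4 n cos θ_r) = 365 / (4 × 1.79 × 0.913) = 55.9 nm.

55.9 nm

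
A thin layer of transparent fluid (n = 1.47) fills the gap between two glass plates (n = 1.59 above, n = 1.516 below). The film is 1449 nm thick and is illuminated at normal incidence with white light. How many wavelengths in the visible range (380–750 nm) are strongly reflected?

Top surface (1.59 → 1.47): reflection off a lower-index medium gives no phase shift.
Ray reflecting at the bottom interface goes from n = 1.47 toward n = 1.516: a half-wave phase shift.
The two reflections differ by half a wavelength.
With one net inversion, constructive interference in reflection requires 2 n t = (m + ½) λ.
λ = 2 n t / (m + ½) = 4260 / (m + ½) nm.
m=5: 775 nm (IR); m=6: 655 nm (visible); m=7: 568 nm (visible); m=8: 501 nm (visible); m=9: 448 nm (visible); m=10: 406 nm (visible); m=11: 370 nm (UV).

5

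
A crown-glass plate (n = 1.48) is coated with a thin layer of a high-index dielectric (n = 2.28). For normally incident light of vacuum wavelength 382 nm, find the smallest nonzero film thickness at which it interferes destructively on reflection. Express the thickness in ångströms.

838 Å

Ray reflecting at the top interface goes from n = 1.0 toward n = 2.28: a half-wave phase shift.
Bottom surface (2.28 → 1.48): reflection off a lower-index medium gives no phase shift.
Exactly one π shift → a net half-wave offset.
So the condition for destructive reflection is 2 n t = m λ.
Minimum nonzero at m = 1: t = λ / (2 n) = 382 / (2 × 2.28) = 83.8 nm.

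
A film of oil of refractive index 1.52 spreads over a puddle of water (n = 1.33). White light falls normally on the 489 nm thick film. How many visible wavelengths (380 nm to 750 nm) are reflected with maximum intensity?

At the upper boundary (n = 1.0 to n = 1.52) the reflected ray undergoes a half-wave phase shift.
At the lower boundary (n = 1.52 to n = 1.33) the reflected ray undergoes no phase shift.
Exactly one π shift → a net half-wave offset.
With one net inversion, constructive interference in reflection requires 2 n t = (m + ½) λ.
λ = 2 n t / (m + ½) = 1487 / (m + ½) nm.
m=1: 991 nm (IR); m=2: 595 nm (visible); m=3: 425 nm (visible); m=4: 330 nm (UV).

2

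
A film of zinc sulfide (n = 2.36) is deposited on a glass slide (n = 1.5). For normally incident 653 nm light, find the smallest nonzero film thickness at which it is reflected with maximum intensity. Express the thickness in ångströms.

Ray reflecting at the top interface goes from n = 1.0 toward n = 2.36: a half-wave phase shift.
Ray reflecting at the bottom interface goes from n = 2.36 toward n = 1.5: no phase shift.
Exactly one π shift → a net half-wave offset.
With one net inversion, constructive interference in reflection requires 2 n t = (m + ½) λ.
Minimum at m = 0: t = λ / (4 n) = 653 / (4 × 2.36) = 69.2 nm.

692 Å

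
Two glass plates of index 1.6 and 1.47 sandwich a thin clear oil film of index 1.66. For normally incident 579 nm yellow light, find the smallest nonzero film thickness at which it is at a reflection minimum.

Ray reflecting at the top interface goes from n = 1.6 toward n = 1.66: a half-wave phase shift.
At the lower boundary (n = 1.66 to n = 1.47) the reflected ray undergoes no phase shift.
Exactly one π shift → a net half-wave offset.
So the condition for destructive reflection is 2 n t = m λ.
Minimum nonzero at m = 1: t = λ / (2 n) = 579 / (2 × 1.66) = 174 nm.

174 nm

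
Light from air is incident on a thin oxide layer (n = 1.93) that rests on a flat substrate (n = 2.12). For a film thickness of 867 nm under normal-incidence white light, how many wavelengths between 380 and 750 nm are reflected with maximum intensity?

4

Ray reflecting at the top interface goes from n = 1.0 toward n = 1.93: a half-wave phase shift.
Bottom surface (1.93 → 2.12): reflection off a higher-index medium gives a half-wave phase shift.
The two reflections carry the same phase change, so no net offset.
So the condition for constructive reflection is 2 n t = m λ.
λ = 2 n t / m = 3347 / m nm.
m=4: 837 nm (IR); m=5: 669 nm (visible); m=6: 558 nm (visible); m=7: 478 nm (visible); m=8: 418 nm (visible); m=9: 372 nm (UV).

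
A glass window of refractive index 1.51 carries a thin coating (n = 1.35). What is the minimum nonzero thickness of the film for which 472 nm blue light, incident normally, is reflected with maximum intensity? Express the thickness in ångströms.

At the upper boundary (n = 1.0 to n = 1.35) the reflected ray undergoes a half-wave phase shift.
At the lower boundary (n = 1.35 to n = 1.51) the reflected ray undergoes a half-wave phase shift.
Zero or two π shifts → no net half-wave offset.
With no net inversion, constructive interference in reflection requires 2 n t = m λ.
Minimum nonzero at m = 1: t = λ / (2 n) = 472 / (2 × 1.35) = 175 nm.

1748 Å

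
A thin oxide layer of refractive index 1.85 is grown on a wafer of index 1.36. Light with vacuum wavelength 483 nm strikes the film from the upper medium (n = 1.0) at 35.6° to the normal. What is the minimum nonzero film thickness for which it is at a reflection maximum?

68.8 nm

At the upper boundary (n = 1.0 to n = 1.85) the reflected ray undergoes a half-wave phase shift.
Bottom surface (1.85 → 1.36): reflection off a lower-index medium gives no phase shift.
Net: one phase inversion between the two reflected rays.
With one net inversion, constructive interference in reflection requires 2 n t cos θ_r = (m + ½) λ.
Snell's law: 1.0 sin 35.6° = 1.85 sin θ_r → sin θ_r = 0.315, cos θ_r = 0.949.
Minimum at m = 0: t = λ / (4 n cos θ_r) = 483 / (4 × 1.85 × 0.949) = 68.8 nm.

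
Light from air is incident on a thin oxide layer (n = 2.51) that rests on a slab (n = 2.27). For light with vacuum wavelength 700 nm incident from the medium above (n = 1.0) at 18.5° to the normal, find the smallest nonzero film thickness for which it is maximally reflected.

Ray reflecting at the top interface goes from n = 1.0 toward n = 2.51: a half-wave phase shift.
At the lower boundary (n = 2.51 to n = 2.27) the reflected ray undergoes no phase shift.
The two reflections differ by half a wavelength.
With one net inversion, constructive interference in reflection requires 2 n t cos θ_r = (m + ½) λ.
Snell's law: 1.0 sin 18.5° = 2.51 sin θ_r → sin θ_r = 0.126, cos θ_r = 0.992.
Minimum at m = 0: t = λ / (4 n cos θ_r) = 700 / (4 × 2.51 × 0.992) = 70.3 nm.

70.3 nm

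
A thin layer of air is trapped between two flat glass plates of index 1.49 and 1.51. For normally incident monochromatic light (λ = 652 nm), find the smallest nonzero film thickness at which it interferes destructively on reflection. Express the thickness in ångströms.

Ray reflecting at the top interface goes from n = 1.49 toward n = 1.0: no phase shift.
At the lower boundary (n = 1.0 to n = 1.51) the reflected ray undergoes a half-wave phase shift.
Exactly one π shift → a net half-wave offset.
So the condition for destructive reflection is 2 n t = m λ.
Minimum nonzero at m = 1: t = λ / (2 n) = 652 / (2 × 1.0) = 326 nm.

3260 Å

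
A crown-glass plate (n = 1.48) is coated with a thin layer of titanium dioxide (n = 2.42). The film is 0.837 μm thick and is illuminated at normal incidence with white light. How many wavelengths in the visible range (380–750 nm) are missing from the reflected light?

At the upper boundary (n = 1.0 to n = 2.42) the reflected ray undergoes a half-wave phase shift.
Bottom surface (2.42 → 1.48): reflection off a lower-index medium gives no phase shift.
Net: one phase inversion between the two reflected rays.
With one net inversion, destructive interference in reflection requires 2 n t = m λ.
λ = 2 n t / m = 4051 / m nm.
m=5: 810 nm (IR); m=6: 675 nm (visible); m=7: 579 nm (visible); m=8: 506 nm (visible); m=9: 450 nm (visible); m=10: 405 nm (visible); m=11: 368 nm (UV).

5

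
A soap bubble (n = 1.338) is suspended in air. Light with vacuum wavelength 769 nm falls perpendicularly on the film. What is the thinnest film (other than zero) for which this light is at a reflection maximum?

144 nm

Top surface (1.0 → 1.338): reflection off a higher-index medium gives a half-wave phase shift.
Bottom surface (1.338 → 1.0): reflection off a lower-index medium gives no phase shift.
The two reflections differ by half a wavelength.
For strong reflection here: 2 n t = (m + ½) λ.
Minimum at m = 0: t = λ / (4 n) = 769 / (4 × 1.338) = 144 nm.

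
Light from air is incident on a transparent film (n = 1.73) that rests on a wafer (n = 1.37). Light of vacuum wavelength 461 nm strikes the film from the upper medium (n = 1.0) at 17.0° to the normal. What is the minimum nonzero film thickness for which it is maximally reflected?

At the upper boundary (n = 1.0 to n = 1.73) the reflected ray undergoes a half-wave phase shift.
Bottom surface (1.73 → 1.37): reflection off a lower-index medium gives no phase shift.
The two reflections differ by half a wavelength.
With one net inversion, constructive interference in reflection requires 2 n t cos θ_r = (m + ½) λ.
Snell's law: 1.0 sin 17.0° = 1.73 sin θ_r → sin θ_r = 0.169, cos θ_r = 0.986.
Minimum at m = 0: t = λ / (4 n cos θ_r) = 461 / (4 × 1.73 × 0.986) = 67.6 nm.

67.6 nm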